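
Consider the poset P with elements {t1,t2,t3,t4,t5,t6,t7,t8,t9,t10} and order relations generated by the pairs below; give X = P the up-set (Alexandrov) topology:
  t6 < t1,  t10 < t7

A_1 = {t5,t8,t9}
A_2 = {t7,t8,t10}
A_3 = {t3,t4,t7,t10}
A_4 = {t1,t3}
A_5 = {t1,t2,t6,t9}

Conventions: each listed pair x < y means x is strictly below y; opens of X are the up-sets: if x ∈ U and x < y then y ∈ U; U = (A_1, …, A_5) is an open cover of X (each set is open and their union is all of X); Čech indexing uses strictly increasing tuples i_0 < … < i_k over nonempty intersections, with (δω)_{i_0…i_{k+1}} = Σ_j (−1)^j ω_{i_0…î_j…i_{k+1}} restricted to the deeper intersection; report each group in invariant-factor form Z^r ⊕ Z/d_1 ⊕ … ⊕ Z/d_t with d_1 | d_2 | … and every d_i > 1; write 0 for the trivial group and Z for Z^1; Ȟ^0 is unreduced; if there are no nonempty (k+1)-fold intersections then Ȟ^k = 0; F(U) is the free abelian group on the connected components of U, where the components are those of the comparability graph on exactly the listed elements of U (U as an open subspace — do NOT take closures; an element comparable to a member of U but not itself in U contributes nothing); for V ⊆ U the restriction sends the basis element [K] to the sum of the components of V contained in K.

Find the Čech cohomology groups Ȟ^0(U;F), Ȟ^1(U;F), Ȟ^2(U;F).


nerve of the cover:
  A12={t8} A15={t9} A23={t7,t10} A34={t3} A45={t1}
components per intersection:
  A1: {t5} {t8} {t9}
  A2: {t7,t10} {t8}
  A3: {t3} {t4} {t7,t10}
  A4: {t1} {t3}
  A5: {t1,t6} {t2} {t9}
  A12: {t8}
  A15: {t9}
  A23: {t7,t10}
  A34: {t3}
  A45: {t1}
C dims 13,5; δ0: rk 5, SNF 1^5
Ȟ^0 = (13 − 5) − 0 = 8, so Ȟ^0 ≅ Z^8
Ȟ^1 = (5 − 0) − 5 = 0, so Ȟ^1 ≅ 0
Ȟ^2 = (0 − 0) − 0 = 0, so Ȟ^2 ≅ 0

Ȟ^0(U;F) ≅ Z^8,  Ȟ^1(U;F) ≅ 0,  Ȟ^2(U;F) ≅ 0


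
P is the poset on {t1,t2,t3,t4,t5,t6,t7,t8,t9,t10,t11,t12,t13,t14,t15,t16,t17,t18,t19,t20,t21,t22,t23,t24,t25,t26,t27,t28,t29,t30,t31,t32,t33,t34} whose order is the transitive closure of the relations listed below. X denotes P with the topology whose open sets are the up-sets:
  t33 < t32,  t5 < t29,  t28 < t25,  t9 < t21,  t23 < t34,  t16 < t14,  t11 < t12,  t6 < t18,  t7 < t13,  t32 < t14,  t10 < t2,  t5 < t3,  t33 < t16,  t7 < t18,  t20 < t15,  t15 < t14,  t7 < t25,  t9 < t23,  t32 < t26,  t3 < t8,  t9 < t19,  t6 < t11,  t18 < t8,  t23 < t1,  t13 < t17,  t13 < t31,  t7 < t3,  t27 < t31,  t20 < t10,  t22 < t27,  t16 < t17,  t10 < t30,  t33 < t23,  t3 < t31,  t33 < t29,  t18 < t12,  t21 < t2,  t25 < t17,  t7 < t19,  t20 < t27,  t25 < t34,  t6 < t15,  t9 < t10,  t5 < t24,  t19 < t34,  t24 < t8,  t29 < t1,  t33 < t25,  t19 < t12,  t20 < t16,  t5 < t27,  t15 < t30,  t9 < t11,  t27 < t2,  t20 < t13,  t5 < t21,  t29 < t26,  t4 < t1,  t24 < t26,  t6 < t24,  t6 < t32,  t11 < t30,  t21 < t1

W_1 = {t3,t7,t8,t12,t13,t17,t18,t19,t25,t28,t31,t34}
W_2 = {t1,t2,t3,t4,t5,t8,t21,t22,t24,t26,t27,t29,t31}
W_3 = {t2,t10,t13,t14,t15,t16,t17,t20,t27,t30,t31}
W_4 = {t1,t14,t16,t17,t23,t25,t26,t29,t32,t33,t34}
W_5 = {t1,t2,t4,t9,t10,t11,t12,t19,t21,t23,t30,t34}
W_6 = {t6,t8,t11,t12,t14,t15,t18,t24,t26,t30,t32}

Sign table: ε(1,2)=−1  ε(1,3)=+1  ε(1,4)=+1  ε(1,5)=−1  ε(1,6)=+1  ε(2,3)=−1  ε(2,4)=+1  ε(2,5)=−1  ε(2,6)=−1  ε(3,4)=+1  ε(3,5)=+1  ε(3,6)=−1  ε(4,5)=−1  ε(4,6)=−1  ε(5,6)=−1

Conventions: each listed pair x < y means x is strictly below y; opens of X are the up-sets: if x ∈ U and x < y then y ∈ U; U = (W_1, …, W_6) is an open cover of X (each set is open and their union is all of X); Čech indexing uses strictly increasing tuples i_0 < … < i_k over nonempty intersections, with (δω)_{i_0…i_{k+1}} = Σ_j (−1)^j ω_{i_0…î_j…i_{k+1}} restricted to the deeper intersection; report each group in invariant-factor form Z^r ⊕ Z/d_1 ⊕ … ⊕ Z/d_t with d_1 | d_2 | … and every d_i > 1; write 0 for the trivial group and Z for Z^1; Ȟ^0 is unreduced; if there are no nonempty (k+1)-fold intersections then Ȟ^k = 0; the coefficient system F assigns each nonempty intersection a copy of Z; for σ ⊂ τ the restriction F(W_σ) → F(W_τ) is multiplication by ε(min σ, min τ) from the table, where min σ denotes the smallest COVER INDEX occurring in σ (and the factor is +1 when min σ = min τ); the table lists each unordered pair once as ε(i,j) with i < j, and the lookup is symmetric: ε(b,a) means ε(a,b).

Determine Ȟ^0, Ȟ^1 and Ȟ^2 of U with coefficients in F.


Ȟ^0(U;F) ≅ 0,  Ȟ^1(U;F) ≅ Z/2,  Ȟ^2(U;F) ≅ Z

nerve simplices:
  W12={t3,t8,t31} W13={t13,t17,t31} W14={t17,t25,t34} W15={t12,t19,t34} W16={t8,t12,t18} W23={t2,t27,t31} W24={t1,t26,t29} W25={t1,t2,t4,t21} W26={t8,t24,t26} W34={t14,t16,t17} W35={t2,t10,t30} W36={t14,t15,t30} W45={t1,t23,t34} W46={t14,t26,t32} W56={t11,t12,t30}
  W123={t31} W126={t8} W134={t17} W145={t34} W156={t12} W235={t2} W245={t1} W246={t26} W346={t14} W356={t30}
C dims 6,15,10; δ0: rk 6, SNF 1^5·2; δ1: rk 9, SNF 1^9
degree 0: 6−6−0 = 0 → Ȟ^0 ≅ 0
degree 1: 15−9−6 = 0 plus torsion [2] → Ȟ^1 ≅ Z/2
degree 2: 10−0−9 = 1 → Ȟ^2 ≅ Z


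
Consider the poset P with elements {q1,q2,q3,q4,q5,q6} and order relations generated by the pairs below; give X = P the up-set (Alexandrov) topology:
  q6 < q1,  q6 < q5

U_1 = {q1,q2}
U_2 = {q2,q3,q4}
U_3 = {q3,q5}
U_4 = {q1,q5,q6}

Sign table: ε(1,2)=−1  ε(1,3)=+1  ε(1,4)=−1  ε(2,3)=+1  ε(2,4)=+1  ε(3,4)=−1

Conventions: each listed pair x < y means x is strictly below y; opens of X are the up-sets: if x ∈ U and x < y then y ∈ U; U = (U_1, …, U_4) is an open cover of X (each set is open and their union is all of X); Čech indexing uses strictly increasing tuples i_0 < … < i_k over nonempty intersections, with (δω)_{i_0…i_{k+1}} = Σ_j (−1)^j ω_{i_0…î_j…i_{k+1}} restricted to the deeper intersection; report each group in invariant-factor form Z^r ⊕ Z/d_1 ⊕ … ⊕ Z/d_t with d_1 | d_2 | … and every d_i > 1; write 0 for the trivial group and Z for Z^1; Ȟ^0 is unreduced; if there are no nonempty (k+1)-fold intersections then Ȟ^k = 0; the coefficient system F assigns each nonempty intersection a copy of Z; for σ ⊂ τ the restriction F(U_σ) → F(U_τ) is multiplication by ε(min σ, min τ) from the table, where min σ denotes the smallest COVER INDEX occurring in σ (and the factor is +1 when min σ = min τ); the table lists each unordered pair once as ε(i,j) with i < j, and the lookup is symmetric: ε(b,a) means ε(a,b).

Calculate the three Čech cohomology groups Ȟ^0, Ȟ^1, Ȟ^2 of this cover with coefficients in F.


nerve simplices:
  U12={q2} U14={q1} U23={q3} U34={q5}
C dims 4,4; δ0: rk 4, SNF 1^3·2
degree 0: 4−4−0 = 0 → Ȟ^0 ≅ 0
degree 1: 4−0−4 = 0 plus torsion [2] → Ȟ^1 ≅ Z/2
degree 2: 0−0−0 = 0 → Ȟ^2 ≅ 0

Ȟ^0(U;F) ≅ 0,  Ȟ^1(U;F) ≅ Z/2,  Ȟ^2(U;F) ≅ 0


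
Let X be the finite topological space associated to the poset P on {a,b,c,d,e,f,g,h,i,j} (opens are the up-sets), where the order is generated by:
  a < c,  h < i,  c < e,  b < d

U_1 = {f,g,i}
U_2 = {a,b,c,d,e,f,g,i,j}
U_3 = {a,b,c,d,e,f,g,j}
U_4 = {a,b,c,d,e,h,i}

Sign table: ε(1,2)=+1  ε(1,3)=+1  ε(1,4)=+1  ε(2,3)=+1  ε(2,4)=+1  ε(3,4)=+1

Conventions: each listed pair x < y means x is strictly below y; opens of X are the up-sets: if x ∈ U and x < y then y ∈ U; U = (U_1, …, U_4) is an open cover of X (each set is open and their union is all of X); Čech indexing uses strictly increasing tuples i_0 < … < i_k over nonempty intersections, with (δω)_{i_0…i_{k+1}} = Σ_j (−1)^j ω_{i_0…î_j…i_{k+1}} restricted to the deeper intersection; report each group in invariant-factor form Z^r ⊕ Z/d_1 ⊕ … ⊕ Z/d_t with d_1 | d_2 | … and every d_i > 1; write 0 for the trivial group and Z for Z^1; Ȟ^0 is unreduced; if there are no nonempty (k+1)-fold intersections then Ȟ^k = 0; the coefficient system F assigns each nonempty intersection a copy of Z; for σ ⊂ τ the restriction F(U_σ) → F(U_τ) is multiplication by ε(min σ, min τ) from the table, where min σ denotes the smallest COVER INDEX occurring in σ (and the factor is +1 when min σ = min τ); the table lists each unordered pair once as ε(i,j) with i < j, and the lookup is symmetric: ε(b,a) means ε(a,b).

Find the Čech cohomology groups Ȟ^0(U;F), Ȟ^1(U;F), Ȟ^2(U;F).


Ȟ^0 = Z; Ȟ^1 = 0; Ȟ^2 = 0

intersection data:
  U12={f,g,i} U13={f,g} U14={i} U23={a,b,c,d,e,f,g,j} U24={a,b,c,d,e,i} U34={a,b,c,d,e}
  U123={f,g} U124={i} U234={a,b,c,d,e}
C dims 4,6,3; δ0: rk 3, SNF 1^3; δ1: rk 3, SNF 1^3
Ȟ^0 = (4 − 3) − 0 = 1, so Ȟ^0 ≅ Z
Ȟ^1 = (6 − 3) − 3 = 0, so Ȟ^1 ≅ 0
Ȟ^2 = (3 − 0) − 3 = 0, so Ȟ^2 ≅ 0


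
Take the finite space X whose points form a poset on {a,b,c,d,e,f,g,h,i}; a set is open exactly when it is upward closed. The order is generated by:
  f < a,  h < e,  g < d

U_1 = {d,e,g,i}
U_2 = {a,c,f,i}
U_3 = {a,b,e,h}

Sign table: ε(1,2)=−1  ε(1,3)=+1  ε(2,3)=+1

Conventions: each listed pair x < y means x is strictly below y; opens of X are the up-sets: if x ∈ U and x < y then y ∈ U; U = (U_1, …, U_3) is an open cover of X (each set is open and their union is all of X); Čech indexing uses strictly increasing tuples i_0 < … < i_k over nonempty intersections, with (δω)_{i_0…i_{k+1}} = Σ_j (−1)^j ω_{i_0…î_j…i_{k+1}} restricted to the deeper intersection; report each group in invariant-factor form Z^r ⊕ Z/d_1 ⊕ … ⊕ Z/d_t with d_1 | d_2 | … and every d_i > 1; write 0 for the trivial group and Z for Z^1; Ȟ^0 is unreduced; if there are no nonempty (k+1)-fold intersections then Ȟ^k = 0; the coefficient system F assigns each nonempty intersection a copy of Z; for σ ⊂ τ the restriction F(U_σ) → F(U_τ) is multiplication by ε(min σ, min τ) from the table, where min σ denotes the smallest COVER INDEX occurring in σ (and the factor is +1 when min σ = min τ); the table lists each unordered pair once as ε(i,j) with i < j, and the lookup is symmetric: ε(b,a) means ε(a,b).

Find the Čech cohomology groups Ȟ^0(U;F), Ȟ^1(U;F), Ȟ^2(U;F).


Ȟ^0 = 0, Ȟ^1 = Z/2 and Ȟ^2 = 0

nonempty overlaps:
  U12={i} U13={e} U23={a}
C dims 3,3; δ0: rk 3, SNF 1^2·2
degree 0: 3−3−0 = 0 → Ȟ^0 ≅ 0
degree 1: 3−0−3 = 0 plus torsion [2] → Ȟ^1 ≅ Z/2
degree 2: 0−0−0 = 0 → Ȟ^2 ≅ 0


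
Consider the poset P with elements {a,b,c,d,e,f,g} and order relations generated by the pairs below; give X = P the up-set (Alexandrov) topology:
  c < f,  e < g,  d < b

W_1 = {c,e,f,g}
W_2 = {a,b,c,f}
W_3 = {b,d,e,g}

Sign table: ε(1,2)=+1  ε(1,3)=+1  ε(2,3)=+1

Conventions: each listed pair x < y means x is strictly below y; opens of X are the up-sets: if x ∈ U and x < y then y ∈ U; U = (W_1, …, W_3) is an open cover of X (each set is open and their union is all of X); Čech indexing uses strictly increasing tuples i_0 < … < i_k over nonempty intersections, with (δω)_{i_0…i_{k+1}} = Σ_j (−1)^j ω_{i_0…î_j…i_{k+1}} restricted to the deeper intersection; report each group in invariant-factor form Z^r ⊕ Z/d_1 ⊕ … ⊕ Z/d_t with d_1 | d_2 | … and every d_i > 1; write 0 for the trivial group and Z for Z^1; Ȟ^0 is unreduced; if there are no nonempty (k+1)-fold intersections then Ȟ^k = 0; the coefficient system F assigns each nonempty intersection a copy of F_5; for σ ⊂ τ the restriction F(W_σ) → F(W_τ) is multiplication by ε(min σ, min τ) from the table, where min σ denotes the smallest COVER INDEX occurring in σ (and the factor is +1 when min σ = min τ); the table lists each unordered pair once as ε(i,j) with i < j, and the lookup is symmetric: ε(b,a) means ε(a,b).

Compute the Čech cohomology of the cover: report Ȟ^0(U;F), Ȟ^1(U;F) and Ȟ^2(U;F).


Ȟ^0 ≅ Z/5, Ȟ^1 ≅ Z/5 and Ȟ^2 ≅ 0

nonempty overlaps:
  W12={c,f} W13={e,g} W23={b}
C dims 3,3; δ0: rk_F5 2
degree 0: 3−2−0 = 1 → Ȟ^0 ≅ Z/5
degree 1: 3−0−2 = 1 → Ȟ^1 ≅ Z/5
degree 2: 0−0−0 = 0 → Ȟ^2 ≅ 0


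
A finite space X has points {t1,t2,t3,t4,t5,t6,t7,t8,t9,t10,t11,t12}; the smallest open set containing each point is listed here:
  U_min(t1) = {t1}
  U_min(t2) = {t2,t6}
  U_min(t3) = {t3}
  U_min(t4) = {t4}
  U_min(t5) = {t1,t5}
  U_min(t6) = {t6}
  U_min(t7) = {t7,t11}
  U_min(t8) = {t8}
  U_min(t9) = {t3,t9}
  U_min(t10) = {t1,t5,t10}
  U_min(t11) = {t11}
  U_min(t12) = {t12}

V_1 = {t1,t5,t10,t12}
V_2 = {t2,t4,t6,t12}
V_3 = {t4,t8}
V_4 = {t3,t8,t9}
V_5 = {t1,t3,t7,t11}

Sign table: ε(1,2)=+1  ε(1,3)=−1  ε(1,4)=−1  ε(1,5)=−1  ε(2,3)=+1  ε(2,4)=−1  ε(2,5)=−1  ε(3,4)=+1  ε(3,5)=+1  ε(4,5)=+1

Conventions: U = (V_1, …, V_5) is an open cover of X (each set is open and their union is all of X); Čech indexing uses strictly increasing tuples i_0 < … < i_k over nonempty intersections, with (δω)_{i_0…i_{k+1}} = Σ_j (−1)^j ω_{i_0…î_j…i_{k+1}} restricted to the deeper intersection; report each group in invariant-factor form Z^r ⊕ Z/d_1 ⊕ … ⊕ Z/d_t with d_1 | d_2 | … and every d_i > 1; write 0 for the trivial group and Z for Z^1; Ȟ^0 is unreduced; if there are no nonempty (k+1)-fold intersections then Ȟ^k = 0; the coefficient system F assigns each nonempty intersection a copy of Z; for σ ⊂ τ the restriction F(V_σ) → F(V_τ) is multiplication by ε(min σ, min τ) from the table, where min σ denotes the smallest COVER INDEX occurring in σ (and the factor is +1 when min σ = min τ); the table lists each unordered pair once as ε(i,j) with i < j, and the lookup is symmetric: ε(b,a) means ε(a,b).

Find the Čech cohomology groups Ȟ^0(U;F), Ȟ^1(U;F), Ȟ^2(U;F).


Ȟ^0 = 0; Ȟ^1 = Z/2; Ȟ^2 = 0

nonempty intersections:
  V12={t12} V15={t1} V23={t4} V34={t8} V45={t3}
C dims 5,5; δ0: rk 5, SNF 1^4·2
Ȟ^0: (5−5)−0=0 ⇒ 0
Ȟ^1: (5−0)−5=0 plus torsion [2] ⇒ Z/2
Ȟ^2: (0−0)−0=0 ⇒ 0


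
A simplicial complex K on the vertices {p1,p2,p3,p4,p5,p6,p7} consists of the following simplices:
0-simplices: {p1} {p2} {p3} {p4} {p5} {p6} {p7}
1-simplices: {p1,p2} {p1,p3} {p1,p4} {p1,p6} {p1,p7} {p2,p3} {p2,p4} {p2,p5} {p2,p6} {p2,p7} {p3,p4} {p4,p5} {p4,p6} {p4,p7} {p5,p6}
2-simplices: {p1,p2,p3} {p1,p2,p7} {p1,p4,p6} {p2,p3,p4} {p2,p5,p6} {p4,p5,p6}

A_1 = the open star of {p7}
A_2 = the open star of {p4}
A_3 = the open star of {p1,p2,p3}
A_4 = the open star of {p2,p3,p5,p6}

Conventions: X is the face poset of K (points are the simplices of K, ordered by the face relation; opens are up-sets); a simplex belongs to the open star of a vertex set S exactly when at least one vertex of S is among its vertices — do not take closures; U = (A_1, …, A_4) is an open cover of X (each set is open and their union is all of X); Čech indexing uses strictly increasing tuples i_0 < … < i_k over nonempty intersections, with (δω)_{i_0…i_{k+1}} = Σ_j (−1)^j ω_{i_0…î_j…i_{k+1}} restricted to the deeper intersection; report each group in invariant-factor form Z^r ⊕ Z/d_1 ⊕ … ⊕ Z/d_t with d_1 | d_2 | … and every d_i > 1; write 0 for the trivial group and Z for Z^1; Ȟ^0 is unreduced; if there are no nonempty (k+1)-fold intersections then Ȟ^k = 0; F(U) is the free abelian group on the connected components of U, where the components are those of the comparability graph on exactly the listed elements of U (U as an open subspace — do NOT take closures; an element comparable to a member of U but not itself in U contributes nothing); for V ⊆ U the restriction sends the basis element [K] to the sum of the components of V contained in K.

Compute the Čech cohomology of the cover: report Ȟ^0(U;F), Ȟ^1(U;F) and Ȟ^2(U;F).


Ȟ^0 = Z; Ȟ^1 = Z^3; Ȟ^2 = 0

intersection data:
  A1={{p7},{p1,p7},{p2,p7},{p4,p7},{p1,p2,p7}} A2={{p4},{p1,p4},{p2,p4},{p3,p4},{p4,p5},{p4,p6},{p4,p7},{p1,p4,p6},{p2,p3,p4},{p4,p5,p6}} A3={{p1},{p2},{p3},{p1,p2},{p1,p3},{p1,p4},{p1,p6},{p1,p7},{p2,p3},{p2,p4},{p2,p5},{p2,p6},{p2,p7},{p3,p4},{p1,p2,p3},{p1,p2,p7},{p1,p4,p6},{p2,p3,p4},{p2,p5,p6}} A4={{p2},{p3},{p5},{p6},{p1,p2},{p1,p3},{p1,p6},{p2,p3},{p2,p4},{p2,p5},{p2,p6},{p2,p7},{p3,p4},{p4,p5},{p4,p6},{p5,p6},{p1,p2,p3},{p1,p2,p7},{p1,p4,p6},{p2,p3,p4},{p2,p5,p6},{p4,p5,p6}}
  A12={{p4,p7}} A13={{p1,p7},{p2,p7},{p1,p2,p7}} A14={{p2,p7},{p1,p2,p7}} A23={{p1,p4},{p2,p4},{p3,p4},{p1,p4,p6},{p2,p3,p4}} A24={{p2,p4},{p3,p4},{p4,p5},{p4,p6},{p1,p4,p6},{p2,p3,p4},{p4,p5,p6}} A34={{p2},{p3},{p1,p2},{p1,p3},{p1,p6},{p2,p3},{p2,p4},{p2,p5},{p2,p6},{p2,p7},{p3,p4},{p1,p2,p3},{p1,p2,p7},{p1,p4,p6},{p2,p3,p4},{p2,p5,p6}}
  A134={{p2,p7},{p1,p2,p7}} A234={{p2,p4},{p3,p4},{p1,p4,p6},{p2,p3,p4}}
components per intersection:
  A1: {{p7},{p1,p7},{p2,p7},{p4,p7},{p1,p2,p7}}
  A2: {{p4},{p1,p4},{p2,p4},{p3,p4},{p4,p5},{p4,p6},{p4,p7},{p1,p4,p6},{p2,p3,p4},{p4,p5,p6}}
  A3: {{p1},{p2},{p3},{p1,p2},{p1,p3},{p1,p4},{p1,p6},{p1,p7},{p2,p3},{p2,p4},{p2,p5},{p2,p6},{p2,p7},{p3,p4},{p1,p2,p3},{p1,p2,p7},{p1,p4,p6},{p2,p3,p4},{p2,p5,p6}}
  A4: {{p2},{p3},{p5},{p6},{p1,p2},{p1,p3},{p1,p6},{p2,p3},{p2,p4},{p2,p5},{p2,p6},{p2,p7},{p3,p4},{p4,p5},{p4,p6},{p5,p6},{p1,p2,p3},{p1,p2,p7},{p1,p4,p6},{p2,p3,p4},{p2,p5,p6},{p4,p5,p6}}
  A12: {{p4,p7}}
  A13: {{p1,p7},{p2,p7},{p1,p2,p7}}
  A14: {{p2,p7},{p1,p2,p7}}
  A23: {{p1,p4},{p1,p4,p6}} {{p2,p4},{p3,p4},{p2,p3,p4}}
  A24: {{p2,p4},{p3,p4},{p2,p3,p4}} {{p4,p5},{p4,p6},{p1,p4,p6},{p4,p5,p6}}
  A34: {{p2},{p3},{p1,p2},{p1,p3},{p2,p3},{p2,p4},{p2,p5},{p2,p6},{p2,p7},{p3,p4},{p1,p2,p3},{p1,p2,p7},{p2,p3,p4},{p2,p5,p6}} {{p1,p6},{p1,p4,p6}}
  A134: {{p2,p7},{p1,p2,p7}}
  A234: {{p2,p4},{p3,p4},{p2,p3,p4}} {{p1,p4,p6}}
C dims 4,9,3; δ0: rk 3, SNF 1^3; δ1: rk 3, SNF 1^3
Ȟ^0 = (4 − 3) − 0 = 1, so Ȟ^0 ≅ Z
Ȟ^1 = (9 − 3) − 3 = 3, so Ȟ^1 ≅ Z^3
Ȟ^2 = (3 − 0) − 3 = 0, so Ȟ^2 ≅ 0


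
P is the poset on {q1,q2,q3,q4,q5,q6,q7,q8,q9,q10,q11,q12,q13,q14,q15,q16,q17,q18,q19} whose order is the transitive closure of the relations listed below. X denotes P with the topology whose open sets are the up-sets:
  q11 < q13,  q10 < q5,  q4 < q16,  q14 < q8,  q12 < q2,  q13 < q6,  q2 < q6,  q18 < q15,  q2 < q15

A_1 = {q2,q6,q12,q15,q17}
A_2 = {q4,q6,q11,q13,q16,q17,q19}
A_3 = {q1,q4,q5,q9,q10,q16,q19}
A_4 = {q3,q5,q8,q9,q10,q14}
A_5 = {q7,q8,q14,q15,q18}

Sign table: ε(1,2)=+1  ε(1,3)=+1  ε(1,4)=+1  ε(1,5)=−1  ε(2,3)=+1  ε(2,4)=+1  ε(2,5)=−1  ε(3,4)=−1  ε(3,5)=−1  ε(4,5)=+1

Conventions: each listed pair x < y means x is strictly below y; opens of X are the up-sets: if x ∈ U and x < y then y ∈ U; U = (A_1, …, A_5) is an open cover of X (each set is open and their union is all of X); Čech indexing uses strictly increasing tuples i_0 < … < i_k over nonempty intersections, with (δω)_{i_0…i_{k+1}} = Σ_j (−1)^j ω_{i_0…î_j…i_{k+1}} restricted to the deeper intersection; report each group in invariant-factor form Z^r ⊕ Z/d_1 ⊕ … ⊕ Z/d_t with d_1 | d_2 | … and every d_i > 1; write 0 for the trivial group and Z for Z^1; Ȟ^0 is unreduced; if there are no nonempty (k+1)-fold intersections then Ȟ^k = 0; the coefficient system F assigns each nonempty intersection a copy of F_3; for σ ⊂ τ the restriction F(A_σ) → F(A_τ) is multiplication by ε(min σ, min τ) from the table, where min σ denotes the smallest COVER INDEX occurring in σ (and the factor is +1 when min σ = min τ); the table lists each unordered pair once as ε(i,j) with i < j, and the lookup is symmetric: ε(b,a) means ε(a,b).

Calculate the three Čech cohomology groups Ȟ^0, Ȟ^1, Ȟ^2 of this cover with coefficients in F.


cover nerve:
  A12={q6,q17} A15={q15} A23={q4,q16,q19} A34={q5,q9,q10} A45={q8,q14}
C dims 5,5; δ0: rk_F3 4
Ȟ^0: (5−4)−0=1 ⇒ Z/3
Ȟ^1: (5−0)−4=1 ⇒ Z/3
Ȟ^2: (0−0)−0=0 ⇒ 0

Ȟ^0 ≅ Z/3; Ȟ^1 ≅ Z/3; Ȟ^2 ≅ 0


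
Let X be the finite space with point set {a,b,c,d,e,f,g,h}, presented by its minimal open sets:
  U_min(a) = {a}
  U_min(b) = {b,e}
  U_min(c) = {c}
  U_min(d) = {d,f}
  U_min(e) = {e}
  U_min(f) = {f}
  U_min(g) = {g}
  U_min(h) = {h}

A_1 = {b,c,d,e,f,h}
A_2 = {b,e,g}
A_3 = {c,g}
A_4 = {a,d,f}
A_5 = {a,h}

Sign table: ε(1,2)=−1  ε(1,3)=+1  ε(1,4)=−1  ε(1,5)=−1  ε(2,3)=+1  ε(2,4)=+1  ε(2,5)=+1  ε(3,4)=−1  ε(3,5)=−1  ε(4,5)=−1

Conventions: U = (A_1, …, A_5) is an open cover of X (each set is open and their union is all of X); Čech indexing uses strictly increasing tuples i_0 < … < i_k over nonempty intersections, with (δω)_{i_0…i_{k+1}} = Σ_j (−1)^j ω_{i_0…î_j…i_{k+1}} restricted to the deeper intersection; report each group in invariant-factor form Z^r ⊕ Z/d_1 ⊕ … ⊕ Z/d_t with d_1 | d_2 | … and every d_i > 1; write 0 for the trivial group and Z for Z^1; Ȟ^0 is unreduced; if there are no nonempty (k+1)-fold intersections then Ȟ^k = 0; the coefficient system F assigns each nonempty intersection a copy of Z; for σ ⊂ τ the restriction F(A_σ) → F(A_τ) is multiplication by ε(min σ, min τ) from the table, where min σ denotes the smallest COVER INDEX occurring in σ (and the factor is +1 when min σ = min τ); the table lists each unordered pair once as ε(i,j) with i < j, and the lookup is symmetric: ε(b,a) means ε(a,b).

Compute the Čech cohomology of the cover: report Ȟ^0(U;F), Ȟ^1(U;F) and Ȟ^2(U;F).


nonempty overlaps:
  A12={b,e} A13={c} A14={d,f} A15={h} A23={g} A45={a}
C dims 5,6; δ0: rk 5, SNF 1^4·2
degree 0: 5−5−0 = 0 → Ȟ^0 ≅ 0
degree 1: 6−0−5 = 1 plus torsion [2] → Ȟ^1 ≅ Z ⊕ Z/2
degree 2: 0−0−0 = 0 → Ȟ^2 ≅ 0

Ȟ^0 ≅ 0, Ȟ^1 ≅ Z ⊕ Z/2 and Ȟ^2 ≅ 0


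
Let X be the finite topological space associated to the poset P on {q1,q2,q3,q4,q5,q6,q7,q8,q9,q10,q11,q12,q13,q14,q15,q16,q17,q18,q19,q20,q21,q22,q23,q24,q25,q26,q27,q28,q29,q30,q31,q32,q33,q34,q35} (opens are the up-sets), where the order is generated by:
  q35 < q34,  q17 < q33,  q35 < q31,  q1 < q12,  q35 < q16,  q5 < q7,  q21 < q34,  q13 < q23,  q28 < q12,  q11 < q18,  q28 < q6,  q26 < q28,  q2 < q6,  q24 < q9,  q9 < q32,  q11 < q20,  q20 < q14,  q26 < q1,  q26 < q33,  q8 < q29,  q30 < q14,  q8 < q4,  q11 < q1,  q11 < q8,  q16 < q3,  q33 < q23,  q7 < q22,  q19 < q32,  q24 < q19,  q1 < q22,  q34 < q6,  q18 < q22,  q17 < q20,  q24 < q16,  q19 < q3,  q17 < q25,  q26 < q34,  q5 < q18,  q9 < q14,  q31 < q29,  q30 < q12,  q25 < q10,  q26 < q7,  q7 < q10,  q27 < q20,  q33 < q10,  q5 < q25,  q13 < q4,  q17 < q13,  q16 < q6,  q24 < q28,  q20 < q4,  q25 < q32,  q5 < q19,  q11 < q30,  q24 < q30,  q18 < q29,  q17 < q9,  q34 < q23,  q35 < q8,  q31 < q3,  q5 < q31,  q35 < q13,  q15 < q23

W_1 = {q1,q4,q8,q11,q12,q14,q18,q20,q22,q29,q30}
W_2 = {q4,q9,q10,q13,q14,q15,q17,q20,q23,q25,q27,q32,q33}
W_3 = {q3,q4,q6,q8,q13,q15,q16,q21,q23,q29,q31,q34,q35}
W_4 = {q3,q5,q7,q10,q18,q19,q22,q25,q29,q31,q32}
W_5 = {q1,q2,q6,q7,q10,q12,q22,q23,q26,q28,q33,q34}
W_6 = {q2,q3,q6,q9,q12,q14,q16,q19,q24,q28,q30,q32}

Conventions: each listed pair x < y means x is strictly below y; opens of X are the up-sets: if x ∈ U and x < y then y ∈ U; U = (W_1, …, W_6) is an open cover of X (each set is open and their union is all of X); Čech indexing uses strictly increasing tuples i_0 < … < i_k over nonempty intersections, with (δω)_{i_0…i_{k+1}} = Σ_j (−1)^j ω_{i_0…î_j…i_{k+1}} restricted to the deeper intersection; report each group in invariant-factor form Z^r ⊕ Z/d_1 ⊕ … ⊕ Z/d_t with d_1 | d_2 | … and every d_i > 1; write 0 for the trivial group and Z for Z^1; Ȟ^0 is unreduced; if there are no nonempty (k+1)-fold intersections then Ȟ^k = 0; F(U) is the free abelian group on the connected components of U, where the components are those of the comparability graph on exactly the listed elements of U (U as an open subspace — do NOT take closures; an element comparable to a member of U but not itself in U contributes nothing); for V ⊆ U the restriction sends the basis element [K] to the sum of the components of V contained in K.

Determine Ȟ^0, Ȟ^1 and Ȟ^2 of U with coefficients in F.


cover nerve:
  W12={q4,q14,q20} W13={q4,q8,q29} W14={q18,q22,q29} W15={q1,q12,q22} W16={q12,q14,q30} W23={q4,q13,q15,q23} W24={q10,q25,q32} W25={q10,q23,q33} W26={q9,q14,q32} W34={q3,q29,q31} W35={q6,q23,q34} W36={q3,q6,q16} W45={q7,q10,q22} W46={q3,q19,q32} W56={q2,q6,q12,q28}
  W123={q4} W126={q14} W134={q29} W145={q22} W156={q12} W235={q23} W245={q10} W246={q32} W346={q3} W356={q6}
components per intersection:
  W1: {q1,q4,q8,q11,q12,q14,q18,q20,q22,q29,q30}
  W2: {q4,q9,q10,q13,q14,q15,q17,q20,q23,q25,q27,q32,q33}
  W3: {q3,q4,q6,q8,q13,q15,q16,q21,q23,q29,q31,q34,q35}
  W4: {q3,q5,q7,q10,q18,q19,q22,q25,q29,q31,q32}
  W5: {q1,q2,q6,q7,q10,q12,q22,q23,q26,q28,q33,q34}
  W6: {q2,q3,q6,q9,q12,q14,q16,q19,q24,q28,q30,q32}
  W12: {q4,q14,q20}
  W13: {q4,q8,q29}
  W14: {q18,q22,q29}
  W15: {q1,q12,q22}
  W16: {q12,q14,q30}
  W23: {q4,q13,q15,q23}
  W24: {q10,q25,q32}
  W25: {q10,q23,q33}
  W26: {q9,q14,q32}
  W34: {q3,q29,q31}
  W35: {q6,q23,q34}
  W36: {q3,q6,q16}
  W45: {q7,q10,q22}
  W46: {q3,q19,q32}
  W56: {q2,q6,q12,q28}
  W123: {q4}
  W126: {q14}
  W134: {q29}
  W145: {q22}
  W156: {q12}
  W235: {q23}
  W245: {q10}
  W246: {q32}
  W346: {q3}
  W356: {q6}
C dims 6,15,10; δ0: rk 5, SNF 1^5; δ1: rk 10, SNF 1^9·2
Ȟ^0: (6−5)−0=1 ⇒ Z
Ȟ^1: (15−10)−5=0 ⇒ 0
Ȟ^2: (10−0)−10=0 plus torsion [2] ⇒ Z/2

Ȟ^0(U;F) ≅ Z, Ȟ^1(U;F) ≅ 0, Ȟ^2(U;F) ≅ Z/2


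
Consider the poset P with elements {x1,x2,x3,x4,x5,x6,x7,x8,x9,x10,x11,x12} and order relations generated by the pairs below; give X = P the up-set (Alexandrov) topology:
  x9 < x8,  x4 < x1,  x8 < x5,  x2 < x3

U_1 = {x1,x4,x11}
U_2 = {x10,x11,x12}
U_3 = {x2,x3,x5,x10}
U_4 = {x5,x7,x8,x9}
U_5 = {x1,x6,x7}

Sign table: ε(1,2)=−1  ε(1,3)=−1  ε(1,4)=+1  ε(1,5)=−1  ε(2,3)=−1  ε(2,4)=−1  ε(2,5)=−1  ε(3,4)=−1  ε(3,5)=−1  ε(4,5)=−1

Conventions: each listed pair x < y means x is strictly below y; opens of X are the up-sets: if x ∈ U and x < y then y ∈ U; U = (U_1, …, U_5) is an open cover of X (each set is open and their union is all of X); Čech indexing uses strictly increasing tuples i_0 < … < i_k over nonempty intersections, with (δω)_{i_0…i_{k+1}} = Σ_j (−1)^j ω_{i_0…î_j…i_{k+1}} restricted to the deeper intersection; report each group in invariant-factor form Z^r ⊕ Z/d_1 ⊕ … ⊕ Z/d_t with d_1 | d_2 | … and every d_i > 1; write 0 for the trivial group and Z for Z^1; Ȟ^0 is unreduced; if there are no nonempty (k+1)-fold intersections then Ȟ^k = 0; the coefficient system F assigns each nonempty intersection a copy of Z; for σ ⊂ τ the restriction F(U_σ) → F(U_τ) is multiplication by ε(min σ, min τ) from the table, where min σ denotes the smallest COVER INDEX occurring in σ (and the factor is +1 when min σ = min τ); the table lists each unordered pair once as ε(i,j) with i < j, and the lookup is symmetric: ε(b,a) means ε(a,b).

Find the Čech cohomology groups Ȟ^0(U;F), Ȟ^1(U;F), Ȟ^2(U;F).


Ȟ^0(U;F) ≅ 0, Ȟ^1(U;F) ≅ Z/2 and Ȟ^2(U;F) ≅ 0

nerve simplices:
  U12={x11} U15={x1} U23={x10} U34={x5} U45={x7}
C dims 5,5; δ0: rk 5, SNF 1^4·2
degree 0: 5−5−0 = 0 → Ȟ^0 ≅ 0
degree 1: 5−0−5 = 0 plus torsion [2] → Ȟ^1 ≅ Z/2
degree 2: 0−0−0 = 0 → Ȟ^2 ≅ 0


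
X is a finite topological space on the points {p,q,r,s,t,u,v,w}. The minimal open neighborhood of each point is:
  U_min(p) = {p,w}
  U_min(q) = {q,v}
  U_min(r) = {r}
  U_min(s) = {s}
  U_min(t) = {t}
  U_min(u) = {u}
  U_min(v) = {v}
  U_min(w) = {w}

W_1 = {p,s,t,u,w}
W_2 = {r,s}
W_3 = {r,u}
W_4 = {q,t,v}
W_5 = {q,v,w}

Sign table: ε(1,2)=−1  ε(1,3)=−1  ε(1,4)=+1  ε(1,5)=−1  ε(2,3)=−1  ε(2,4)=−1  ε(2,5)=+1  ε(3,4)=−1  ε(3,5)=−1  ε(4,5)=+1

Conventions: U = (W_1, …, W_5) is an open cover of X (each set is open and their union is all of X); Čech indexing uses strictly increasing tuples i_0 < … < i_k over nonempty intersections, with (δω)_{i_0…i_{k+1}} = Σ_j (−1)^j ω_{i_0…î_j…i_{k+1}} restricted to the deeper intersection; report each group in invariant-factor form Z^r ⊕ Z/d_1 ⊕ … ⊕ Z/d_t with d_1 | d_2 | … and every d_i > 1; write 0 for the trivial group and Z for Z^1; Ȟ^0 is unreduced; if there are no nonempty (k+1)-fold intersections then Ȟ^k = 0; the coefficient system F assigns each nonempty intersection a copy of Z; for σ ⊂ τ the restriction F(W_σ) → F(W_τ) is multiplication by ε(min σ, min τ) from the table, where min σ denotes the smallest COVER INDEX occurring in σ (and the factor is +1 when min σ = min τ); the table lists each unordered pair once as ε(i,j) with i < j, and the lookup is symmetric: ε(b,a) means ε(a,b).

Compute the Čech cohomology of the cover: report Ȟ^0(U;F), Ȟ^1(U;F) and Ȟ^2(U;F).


nonempty intersections:
  W12={s} W13={u} W14={t} W15={w} W23={r} W45={q,v}
C dims 5,6; δ0: rk 5, SNF 1^4·2
Ȟ^0: (5−5)−0=0 ⇒ 0
Ȟ^1: (6−0)−5=1 plus torsion [2] ⇒ Z ⊕ Z/2
Ȟ^2: (0−0)−0=0 ⇒ 0

Ȟ^0(U;F) ≅ 0, Ȟ^1(U;F) ≅ Z ⊕ Z/2 and Ȟ^2(U;F) ≅ 0


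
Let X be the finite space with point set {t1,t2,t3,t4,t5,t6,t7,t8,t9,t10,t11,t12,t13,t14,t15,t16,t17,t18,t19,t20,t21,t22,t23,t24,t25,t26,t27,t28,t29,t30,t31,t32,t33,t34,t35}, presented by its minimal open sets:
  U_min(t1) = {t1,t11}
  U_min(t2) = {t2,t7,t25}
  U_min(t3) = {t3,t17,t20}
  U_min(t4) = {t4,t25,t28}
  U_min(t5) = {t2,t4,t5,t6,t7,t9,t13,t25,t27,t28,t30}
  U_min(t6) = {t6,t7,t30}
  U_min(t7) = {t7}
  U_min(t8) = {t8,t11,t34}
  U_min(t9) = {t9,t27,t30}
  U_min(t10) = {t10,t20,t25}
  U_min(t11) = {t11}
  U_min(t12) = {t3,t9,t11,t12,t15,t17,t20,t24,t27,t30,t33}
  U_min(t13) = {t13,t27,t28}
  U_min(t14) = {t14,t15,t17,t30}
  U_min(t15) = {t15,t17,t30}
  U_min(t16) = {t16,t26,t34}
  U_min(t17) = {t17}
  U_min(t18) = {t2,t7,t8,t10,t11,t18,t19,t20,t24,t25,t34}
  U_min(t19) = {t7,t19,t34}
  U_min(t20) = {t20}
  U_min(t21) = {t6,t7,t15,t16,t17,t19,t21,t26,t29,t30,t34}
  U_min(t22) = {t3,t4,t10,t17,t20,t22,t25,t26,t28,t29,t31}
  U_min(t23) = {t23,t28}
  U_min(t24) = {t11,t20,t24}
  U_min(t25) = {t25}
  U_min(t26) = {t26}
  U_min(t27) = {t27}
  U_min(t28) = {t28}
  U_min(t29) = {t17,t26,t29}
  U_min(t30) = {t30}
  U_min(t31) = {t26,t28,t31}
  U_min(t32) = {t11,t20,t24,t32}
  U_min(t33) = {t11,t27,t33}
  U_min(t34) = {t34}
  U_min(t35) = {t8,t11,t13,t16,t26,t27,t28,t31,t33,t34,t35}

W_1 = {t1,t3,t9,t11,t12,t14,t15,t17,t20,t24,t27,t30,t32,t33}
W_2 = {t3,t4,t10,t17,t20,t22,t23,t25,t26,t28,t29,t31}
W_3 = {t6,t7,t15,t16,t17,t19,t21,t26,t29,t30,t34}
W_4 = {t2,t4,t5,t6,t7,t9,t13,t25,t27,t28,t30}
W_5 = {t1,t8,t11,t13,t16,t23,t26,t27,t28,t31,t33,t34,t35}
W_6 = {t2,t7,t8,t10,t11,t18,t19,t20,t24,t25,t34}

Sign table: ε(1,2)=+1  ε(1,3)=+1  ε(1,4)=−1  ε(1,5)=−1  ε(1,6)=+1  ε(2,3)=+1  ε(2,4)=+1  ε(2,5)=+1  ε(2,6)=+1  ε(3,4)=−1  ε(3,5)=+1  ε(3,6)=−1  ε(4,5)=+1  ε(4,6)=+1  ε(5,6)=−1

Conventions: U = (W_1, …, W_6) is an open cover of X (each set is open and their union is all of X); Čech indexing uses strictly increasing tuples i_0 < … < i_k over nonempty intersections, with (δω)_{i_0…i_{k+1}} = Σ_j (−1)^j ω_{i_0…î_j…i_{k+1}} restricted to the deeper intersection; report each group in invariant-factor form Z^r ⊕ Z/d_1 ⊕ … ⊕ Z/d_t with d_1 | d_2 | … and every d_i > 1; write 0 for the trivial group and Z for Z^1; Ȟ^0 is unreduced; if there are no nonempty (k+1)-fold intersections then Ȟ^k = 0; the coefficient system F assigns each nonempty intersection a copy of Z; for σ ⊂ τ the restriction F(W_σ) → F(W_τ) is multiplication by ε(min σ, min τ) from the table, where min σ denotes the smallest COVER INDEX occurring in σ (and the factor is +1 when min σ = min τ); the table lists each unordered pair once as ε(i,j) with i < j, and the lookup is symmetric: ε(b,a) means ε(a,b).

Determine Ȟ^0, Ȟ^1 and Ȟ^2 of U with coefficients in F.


Ȟ^0 ≅ 0; Ȟ^1 ≅ Z/2; Ȟ^2 ≅ Z

cover nerve:
  W12={t3,t17,t20} W13={t15,t17,t30} W14={t9,t27,t30} W15={t1,t11,t27,t33} W16={t11,t20,t24} W23={t17,t26,t29} W24={t4,t25,t28} W25={t23,t26,t28,t31} W26={t10,t20,t25} W34={t6,t7,t30} W35={t16,t26,t34} W36={t7,t19,t34} W45={t13,t27,t28} W46={t2,t7,t25} W56={t8,t11,t34}
  W123={t17} W126={t20} W134={t30} W145={t27} W156={t11} W235={t26} W245={t28} W246={t25} W346={t7} W356={t34}
C dims 6,15,10; δ0: rk 6, SNF 1^5·2; δ1: rk 9, SNF 1^9
Ȟ^0: (6−6)−0=0 ⇒ 0
Ȟ^1: (15−9)−6=0 plus torsion [2] ⇒ Z/2
Ȟ^2: (10−0)−9=1 ⇒ Z


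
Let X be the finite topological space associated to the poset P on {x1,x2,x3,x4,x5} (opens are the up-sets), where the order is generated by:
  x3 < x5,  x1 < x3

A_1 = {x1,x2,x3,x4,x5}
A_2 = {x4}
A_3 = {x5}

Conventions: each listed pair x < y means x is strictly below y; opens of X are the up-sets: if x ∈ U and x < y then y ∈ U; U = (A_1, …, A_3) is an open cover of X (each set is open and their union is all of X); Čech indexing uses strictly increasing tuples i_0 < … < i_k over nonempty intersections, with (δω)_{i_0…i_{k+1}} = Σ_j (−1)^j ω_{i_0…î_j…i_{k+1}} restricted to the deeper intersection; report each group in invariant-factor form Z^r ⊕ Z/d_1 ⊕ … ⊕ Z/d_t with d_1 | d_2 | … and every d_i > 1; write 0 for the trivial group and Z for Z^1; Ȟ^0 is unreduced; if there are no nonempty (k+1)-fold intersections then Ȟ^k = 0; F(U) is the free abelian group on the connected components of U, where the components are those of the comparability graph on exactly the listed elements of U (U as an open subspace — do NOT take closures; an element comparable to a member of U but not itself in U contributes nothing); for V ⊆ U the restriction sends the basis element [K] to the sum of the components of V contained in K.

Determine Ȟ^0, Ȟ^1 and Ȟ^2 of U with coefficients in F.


nerve of the cover:
  A12={x4} A13={x5}
components per intersection:
  A1: {x1,x3,x5} {x2} {x4}
  A2: {x4}
  A3: {x5}
  A12: {x4}
  A13: {x5}
C dims 5,2; δ0: rk 2, SNF 1^2
Ȟ^0 = (5 − 2) − 0 = 3, so Ȟ^0 ≅ Z^3
Ȟ^1 = (2 − 0) − 2 = 0, so Ȟ^1 ≅ 0
Ȟ^2 = (0 − 0) − 0 = 0, so Ȟ^2 ≅ 0

Ȟ^0(U;F) ≅ Z^3, Ȟ^1(U;F) ≅ 0 and Ȟ^2(U;F) ≅ 0


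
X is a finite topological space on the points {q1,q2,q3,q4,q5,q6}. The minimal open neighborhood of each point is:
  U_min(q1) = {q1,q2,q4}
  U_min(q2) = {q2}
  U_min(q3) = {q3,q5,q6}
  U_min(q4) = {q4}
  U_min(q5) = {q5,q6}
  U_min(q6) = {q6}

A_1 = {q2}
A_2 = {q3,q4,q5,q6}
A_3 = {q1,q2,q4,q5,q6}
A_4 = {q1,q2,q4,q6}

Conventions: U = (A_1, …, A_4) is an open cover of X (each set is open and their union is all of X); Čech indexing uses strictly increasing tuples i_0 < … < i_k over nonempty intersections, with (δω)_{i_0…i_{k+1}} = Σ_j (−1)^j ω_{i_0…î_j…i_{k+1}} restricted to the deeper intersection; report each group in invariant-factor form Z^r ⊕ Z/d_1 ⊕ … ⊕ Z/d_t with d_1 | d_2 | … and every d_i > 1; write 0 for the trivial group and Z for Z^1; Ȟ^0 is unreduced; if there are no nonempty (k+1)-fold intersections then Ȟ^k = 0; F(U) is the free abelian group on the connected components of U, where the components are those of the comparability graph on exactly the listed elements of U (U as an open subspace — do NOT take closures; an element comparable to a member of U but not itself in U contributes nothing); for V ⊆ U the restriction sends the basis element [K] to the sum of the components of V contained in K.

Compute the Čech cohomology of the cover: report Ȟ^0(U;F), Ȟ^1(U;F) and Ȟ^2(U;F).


nonempty overlaps:
  A13={q2} A14={q2} A23={q4,q5,q6} A24={q4,q6} A34={q1,q2,q4,q6}
  A134={q2} A234={q4,q6}
components per intersection:
  A1: {q2}
  A2: {q3,q5,q6} {q4}
  A3: {q1,q2,q4} {q5,q6}
  A4: {q1,q2,q4} {q6}
  A13: {q2}
  A14: {q2}
  A23: {q4} {q5,q6}
  A24: {q4} {q6}
  A34: {q1,q2,q4} {q6}
  A134: {q2}
  A234: {q4} {q6}
C dims 7,8,3; δ0: rk 5, SNF 1^5; δ1: rk 3, SNF 1^3
degree 0: 7−5−0 = 2 → Ȟ^0 ≅ Z^2
degree 1: 8−3−5 = 0 → Ȟ^1 ≅ 0
degree 2: 3−0−3 = 0 → Ȟ^2 ≅ 0

Ȟ^0 = Z^2, Ȟ^1 = 0 and Ȟ^2 = 0


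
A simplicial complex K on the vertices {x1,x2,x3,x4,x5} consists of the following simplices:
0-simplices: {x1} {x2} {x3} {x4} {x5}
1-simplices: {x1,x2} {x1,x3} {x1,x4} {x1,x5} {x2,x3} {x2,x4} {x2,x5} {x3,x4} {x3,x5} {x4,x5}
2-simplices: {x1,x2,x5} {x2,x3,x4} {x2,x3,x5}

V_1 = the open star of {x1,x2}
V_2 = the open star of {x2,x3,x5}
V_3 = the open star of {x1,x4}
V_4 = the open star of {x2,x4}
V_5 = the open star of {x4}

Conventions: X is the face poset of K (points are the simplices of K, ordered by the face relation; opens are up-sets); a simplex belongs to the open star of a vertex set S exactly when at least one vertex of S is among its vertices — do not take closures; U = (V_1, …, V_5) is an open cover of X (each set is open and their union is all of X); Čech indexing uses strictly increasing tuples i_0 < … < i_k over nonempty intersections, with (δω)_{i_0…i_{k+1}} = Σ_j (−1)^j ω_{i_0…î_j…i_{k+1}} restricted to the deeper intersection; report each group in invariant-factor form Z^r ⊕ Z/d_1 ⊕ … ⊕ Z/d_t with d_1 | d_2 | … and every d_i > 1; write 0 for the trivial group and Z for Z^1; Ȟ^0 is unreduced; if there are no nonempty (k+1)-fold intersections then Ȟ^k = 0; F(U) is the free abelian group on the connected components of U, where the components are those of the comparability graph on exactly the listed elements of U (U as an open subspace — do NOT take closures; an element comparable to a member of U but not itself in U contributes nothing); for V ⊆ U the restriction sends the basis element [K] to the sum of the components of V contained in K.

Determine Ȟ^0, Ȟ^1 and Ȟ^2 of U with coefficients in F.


nerve simplices:
  V1={{x1},{x2},{x1,x2},{x1,x3},{x1,x4},{x1,x5},{x2,x3},{x2,x4},{x2,x5},{x1,x2,x5},{x2,x3,x4},{x2,x3,x5}} V2={{x2},{x3},{x5},{x1,x2},{x1,x3},{x1,x5},{x2,x3},{x2,x4},{x2,x5},{x3,x4},{x3,x5},{x4,x5},{x1,x2,x5},{x2,x3,x4},{x2,x3,x5}} V3={{x1},{x4},{x1,x2},{x1,x3},{x1,x4},{x1,x5},{x2,x4},{x3,x4},{x4,x5},{x1,x2,x5},{x2,x3,x4}} V4={{x2},{x4},{x1,x2},{x1,x4},{x2,x3},{x2,x4},{x2,x5},{x3,x4},{x4,x5},{x1,x2,x5},{x2,x3,x4},{x2,x3,x5}} V5={{x4},{x1,x4},{x2,x4},{x3,x4},{x4,x5},{x2,x3,x4}}
  V12={{x2},{x1,x2},{x1,x3},{x1,x5},{x2,x3},{x2,x4},{x2,x5},{x1,x2,x5},{x2,x3,x4},{x2,x3,x5}} V13={{x1},{x1,x2},{x1,x3},{x1,x4},{x1,x5},{x2,x4},{x1,x2,x5},{x2,x3,x4}} V14={{x2},{x1,x2},{x1,x4},{x2,x3},{x2,x4},{x2,x5},{x1,x2,x5},{x2,x3,x4},{x2,x3,x5}} V15={{x1,x4},{x2,x4},{x2,x3,x4}} V23={{x1,x2},{x1,x3},{x1,x5},{x2,x4},{x3,x4},{x4,x5},{x1,x2,x5},{x2,x3,x4}} V24={{x2},{x1,x2},{x2,x3},{x2,x4},{x2,x5},{x3,x4},{x4,x5},{x1,x2,x5},{x2,x3,x4},{x2,x3,x5}} V25={{x2,x4},{x3,x4},{x4,x5},{x2,x3,x4}} V34={{x4},{x1,x2},{x1,x4},{x2,x4},{x3,x4},{x4,x5},{x1,x2,x5},{x2,x3,x4}} V35={{x4},{x1,x4},{x2,x4},{x3,x4},{x4,x5},{x2,x3,x4}} V45={{x4},{x1,x4},{x2,x4},{x3,x4},{x4,x5},{x2,x3,x4}}
  V123={{x1,x2},{x1,x3},{x1,x5},{x2,x4},{x1,x2,x5},{x2,x3,x4}} V124={{x2},{x1,x2},{x2,x3},{x2,x4},{x2,x5},{x1,x2,x5},{x2,x3,x4},{x2,x3,x5}} V125={{x2,x4},{x2,x3,x4}} V134={{x1,x2},{x1,x4},{x2,x4},{x1,x2,x5},{x2,x3,x4}} V135={{x1,x4},{x2,x4},{x2,x3,x4}} V145={{x1,x4},{x2,x4},{x2,x3,x4}} V234={{x1,x2},{x2,x4},{x3,x4},{x4,x5},{x1,x2,x5},{x2,x3,x4}} V235={{x2,x4},{x3,x4},{x4,x5},{x2,x3,x4}} V245={{x2,x4},{x3,x4},{x4,x5},{x2,x3,x4}} V345={{x4},{x1,x4},{x2,x4},{x3,x4},{x4,x5},{x2,x3,x4}}
  V1234={{x1,x2},{x2,x4},{x1,x2,x5},{x2,x3,x4}} V1235={{x2,x4},{x2,x3,x4}} V1245={{x2,x4},{x2,x3,x4}} V1345={{x1,x4},{x2,x4},{x2,x3,x4}} V2345={{x2,x4},{x3,x4},{x4,x5},{x2,x3,x4}}
  V12345={{x2,x4},{x2,x3,x4}}
components per intersection:
  V1: {{x1},{x2},{x1,x2},{x1,x3},{x1,x4},{x1,x5},{x2,x3},{x2,x4},{x2,x5},{x1,x2,x5},{x2,x3,x4},{x2,x3,x5}}
  V2: {{x2},{x3},{x5},{x1,x2},{x1,x3},{x1,x5},{x2,x3},{x2,x4},{x2,x5},{x3,x4},{x3,x5},{x4,x5},{x1,x2,x5},{x2,x3,x4},{x2,x3,x5}}
  V3: {{x1},{x4},{x1,x2},{x1,x3},{x1,x4},{x1,x5},{x2,x4},{x3,x4},{x4,x5},{x1,x2,x5},{x2,x3,x4}}
  V4: {{x2},{x4},{x1,x2},{x1,x4},{x2,x3},{x2,x4},{x2,x5},{x3,x4},{x4,x5},{x1,x2,x5},{x2,x3,x4},{x2,x3,x5}}
  V5: {{x4},{x1,x4},{x2,x4},{x3,x4},{x4,x5},{x2,x3,x4}}
  V12: {{x2},{x1,x2},{x1,x5},{x2,x3},{x2,x4},{x2,x5},{x1,x2,x5},{x2,x3,x4},{x2,x3,x5}} {{x1,x3}}
  V13: {{x1},{x1,x2},{x1,x3},{x1,x4},{x1,x5},{x1,x2,x5}} {{x2,x4},{x2,x3,x4}}
  V14: {{x2},{x1,x2},{x2,x3},{x2,x4},{x2,x5},{x1,x2,x5},{x2,x3,x4},{x2,x3,x5}} {{x1,x4}}
  V15: {{x1,x4}} {{x2,x4},{x2,x3,x4}}
  V23: {{x1,x2},{x1,x5},{x1,x2,x5}} {{x1,x3}} {{x2,x4},{x3,x4},{x2,x3,x4}} {{x4,x5}}
  V24: {{x2},{x1,x2},{x2,x3},{x2,x4},{x2,x5},{x3,x4},{x1,x2,x5},{x2,x3,x4},{x2,x3,x5}} {{x4,x5}}
  V25: {{x2,x4},{x3,x4},{x2,x3,x4}} {{x4,x5}}
  V34: {{x4},{x1,x4},{x2,x4},{x3,x4},{x4,x5},{x2,x3,x4}} {{x1,x2},{x1,x2,x5}}
  V35: {{x4},{x1,x4},{x2,x4},{x3,x4},{x4,x5},{x2,x3,x4}}
  V45: {{x4},{x1,x4},{x2,x4},{x3,x4},{x4,x5},{x2,x3,x4}}
  V123: {{x1,x2},{x1,x5},{x1,x2,x5}} {{x1,x3}} {{x2,x4},{x2,x3,x4}}
  V124: {{x2},{x1,x2},{x2,x3},{x2,x4},{x2,x5},{x1,x2,x5},{x2,x3,x4},{x2,x3,x5}}
  V125: {{x2,x4},{x2,x3,x4}}
  V134: {{x1,x2},{x1,x2,x5}} {{x1,x4}} {{x2,x4},{x2,x3,x4}}
  V135: {{x1,x4}} {{x2,x4},{x2,x3,x4}}
  V145: {{x1,x4}} {{x2,x4},{x2,x3,x4}}
  V234: {{x1,x2},{x1,x2,x5}} {{x2,x4},{x3,x4},{x2,x3,x4}} {{x4,x5}}
  V235: {{x2,x4},{x3,x4},{x2,x3,x4}} {{x4,x5}}
  V245: {{x2,x4},{x3,x4},{x2,x3,x4}} {{x4,x5}}
  V345: {{x4},{x1,x4},{x2,x4},{x3,x4},{x4,x5},{x2,x3,x4}}
  V1234: {{x1,x2},{x1,x2,x5}} {{x2,x4},{x2,x3,x4}}
  V1235: {{x2,x4},{x2,x3,x4}}
  V1245: {{x2,x4},{x2,x3,x4}}
  V1345: {{x1,x4}} {{x2,x4},{x2,x3,x4}}
  V2345: {{x2,x4},{x3,x4},{x2,x3,x4}} {{x4,x5}}
  V12345: {{x2,x4},{x2,x3,x4}}
C dims 5,20,20,8; δ0: rk 4, SNF 1^4; δ1: rk 13, SNF 1^13; δ2: rk 7, SNF 1^7
degree 0: 5−4−0 = 1 → Ȟ^0 ≅ Z
degree 1: 20−13−4 = 3 → Ȟ^1 ≅ Z^3
degree 2: 20−7−13 = 0 → Ȟ^2 ≅ 0

Ȟ^0 ≅ Z; Ȟ^1 ≅ Z^3; Ȟ^2 ≅ 0
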